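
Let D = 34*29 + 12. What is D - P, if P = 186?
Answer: 812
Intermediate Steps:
D = 998 (D = 986 + 12 = 998)
D - P = 998 - 1*186 = 998 - 186 = 812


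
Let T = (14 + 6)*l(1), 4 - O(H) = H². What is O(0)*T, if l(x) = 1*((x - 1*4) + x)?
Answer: -160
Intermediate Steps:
O(H) = 4 - H²
l(x) = -4 + 2*x (l(x) = 1*((x - 4) + x) = 1*((-4 + x) + x) = 1*(-4 + 2*x) = -4 + 2*x)
T = -40 (T = (14 + 6)*(-4 + 2*1) = 20*(-4 + 2) = 20*(-2) = -40)
O(0)*T = (4 - 1*0²)*(-40) = (4 - 1*0)*(-40) = (4 + 0)*(-40) = 4*(-40) = -160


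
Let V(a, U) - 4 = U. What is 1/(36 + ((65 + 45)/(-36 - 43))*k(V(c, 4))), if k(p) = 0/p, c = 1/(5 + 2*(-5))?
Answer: 1/36 ≈ 0.027778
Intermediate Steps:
c = -⅕ (c = 1/(5 - 10) = 1/(-5) = -⅕ ≈ -0.20000)
V(a, U) = 4 + U
k(p) = 0
1/(36 + ((65 + 45)/(-36 - 43))*k(V(c, 4))) = 1/(36 + ((65 + 45)/(-36 - 43))*0) = 1/(36 + (110/(-79))*0) = 1/(36 + (110*(-1/79))*0) = 1/(36 - 110/79*0) = 1/(36 + 0) = 1/36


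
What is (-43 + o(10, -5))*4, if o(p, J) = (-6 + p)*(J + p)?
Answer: -92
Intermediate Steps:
(-43 + o(10, -5))*4 = (-43 + (10**2 - 6*(-5) - 6*10 - 5*10))*4 = (-43 + (100 + 30 - 60 - 50))*4 = (-43 + 20)*4 = -23*4 = -92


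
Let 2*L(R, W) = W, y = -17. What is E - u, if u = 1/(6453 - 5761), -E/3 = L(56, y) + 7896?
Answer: -16374451/692 ≈ -23663.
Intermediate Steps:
L(R, W) = W/2
E = -47325/2 (E = -3*((½)*(-17) + 7896) = -3*(-17/2 + 7896) = -3*15775/2 = -47325/2 ≈ -23663.)
u = 1/692 ≈ 0.0014451
E - u = -47325/2 - 1*1/692 = -47325/2 - 1/692 = -16374451/692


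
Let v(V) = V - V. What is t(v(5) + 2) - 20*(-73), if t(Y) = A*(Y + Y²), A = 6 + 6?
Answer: 1532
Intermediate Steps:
A = 12
v(V) = 0
t(Y) = 12*Y + 12*Y² (t(Y) = 12*(Y + Y²) = 12*Y + 12*Y²)
t(v(5) + 2) - 20*(-73) = 12*(0 + 2)*(1 + (0 + 2)) - 20*(-73) = 12*2*(1 + 2) + 1460 = 12*2*3 + 1460 = 72 + 1460 = 1532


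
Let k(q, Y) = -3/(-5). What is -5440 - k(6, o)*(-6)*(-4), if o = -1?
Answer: -27272/5 ≈ -5454.4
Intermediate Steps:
k(q, Y) = ⅗ (k(q, Y) = -3*(-⅕) = ⅗)
-5440 - k(6, o)*(-6)*(-4) = -5440 - (⅗)*(-6)*(-4) = -5440 - (-18)*(-4)/5 = -5440 - 1*72/5 = -5440 - 72/5 = -27272/5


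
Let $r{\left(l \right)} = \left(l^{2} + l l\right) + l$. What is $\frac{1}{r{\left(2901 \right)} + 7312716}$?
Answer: $\frac{1}{24147219} \approx 4.1413 \cdot 10^{-8}$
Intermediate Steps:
$r{\left(l \right)} = l + 2 l^{2}$ ($r{\left(l \right)} = \left(l^{2} + l^{2}\right) + l = 2 l^{2} + l = l + 2 l^{2}$)
$\frac{1}{r{\left(2901 \right)} + 7312716} = \frac{1}{2901 \left(1 + 2 \cdot 2901\right) + 7312716} = \frac{1}{2901 \left(1 + 5802\right) + 7312716} = \frac{1}{2901 \cdot 5803 + 7312716} = \frac{1}{16834503 + 7312716} = \frac{1}{24147219}$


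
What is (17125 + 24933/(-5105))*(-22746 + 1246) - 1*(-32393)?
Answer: -375779152347/1021 ≈ -3.6805e+8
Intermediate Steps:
(17125 + 24933/(-5105))*(-22746 + 1246) - 1*(-32393) = (17125 + 24933*(-1/5105))*(-21500) + 32393 = (17125 - 24933/5105)*(-21500) + 32393 = (87398192/5105)*(-21500) + 32393 = -375812225600/1021 + 32393 = -375779152347/1021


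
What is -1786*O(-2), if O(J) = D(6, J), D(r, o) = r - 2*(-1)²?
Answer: -7144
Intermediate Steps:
D(r, o) = -2 + r (D(r, o) = r - 2*1 = r - 2 = -2 + r)
O(J) = 4 (O(J) = -2 + 6 = 4)
-1786*O(-2) = -1786*4 = -7144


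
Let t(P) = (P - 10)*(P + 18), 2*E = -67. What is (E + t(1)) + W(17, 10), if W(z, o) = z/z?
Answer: -407/2 ≈ -203.50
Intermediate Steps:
E = -67/2 (E = (1/2)*(-67) = -67/2 ≈ -33.500)
W(z, o) = 1
t(P) = (-10 + P)*(18 + P)
(E + t(1)) + W(17, 10) = (-67/2 + (-180 + 1**2 + 8*1)) + 1 = (-67/2 + (-180 + 1 + 8)) + 1 = (-67/2 - 171) + 1 = -409/2 + 1 = -407/2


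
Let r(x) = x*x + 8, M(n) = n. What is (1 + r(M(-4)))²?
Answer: 625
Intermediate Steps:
r(x) = 8 + x² (r(x) = x² + 8 = 8 + x²)
(1 + r(M(-4)))² = (1 + (8 + (-4)²))² = (1 + (8 + 16))² = (1 + 24)² = 25² = 625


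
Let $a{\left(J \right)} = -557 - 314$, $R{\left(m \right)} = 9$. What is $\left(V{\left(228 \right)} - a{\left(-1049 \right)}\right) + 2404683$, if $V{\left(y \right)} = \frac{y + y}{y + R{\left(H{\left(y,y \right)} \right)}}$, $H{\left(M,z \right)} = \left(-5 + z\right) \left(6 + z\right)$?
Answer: $\frac{190038918}{79} \approx 2.4056 \cdot 10^{6}$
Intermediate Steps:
$a{\left(J \right)} = -871$
$V{\left(y \right)} = \frac{2 y}{9 + y}$ ($V{\left(y \right)} = \frac{y + y}{y + 9} = \frac{2 y}{9 + y}$)
$\left(V{\left(228 \right)} - a{\left(-1049 \right)}\right) + 2404683 = \left(2 \cdot 228 \frac{1}{9 + 228} - -871\right) + 2404683 = \left(2 \cdot 228 \cdot \frac{1}{237} + 871\right) + 2404683 = \left(\frac{152}{79} + 871\right) + 2404683 = \frac{68961}{79} + 2404683 = \frac{190038918}{79}$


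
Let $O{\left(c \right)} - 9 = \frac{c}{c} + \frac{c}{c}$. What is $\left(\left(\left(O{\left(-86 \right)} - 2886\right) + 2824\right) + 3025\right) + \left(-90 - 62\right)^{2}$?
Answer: $26078$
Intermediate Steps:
$O{\left(c \right)} = 11$ ($O{\left(c \right)} = 9 + \left(\frac{c}{c} + \frac{c}{c}\right) = 9 + \left(1 + 1\right) = 9 + 2 = 11$)
$\left(\left(\left(O{\left(-86 \right)} - 2886\right) + 2824\right) + 3025\right) + \left(-90 - 62\right)^{2} = \left(\left(\left(11 - 2886\right) + 2824\right) + 3025\right) + \left(-90 - 62\right)^{2} = \left(\left(-2875 + 2824\right) + 3025\right) + \left(-152\right)^{2} = \left(-51 + 3025\right) + 23104 = 2974 + 23104 = 26078$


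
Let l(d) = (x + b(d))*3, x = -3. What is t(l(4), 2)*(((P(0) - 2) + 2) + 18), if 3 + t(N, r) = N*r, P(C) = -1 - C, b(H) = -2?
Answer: -561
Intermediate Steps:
l(d) = -15 (l(d) = (-3 - 2)*3 = -5*3 = -15)
t(N, r) = -3 + N*r
t(l(4), 2)*(((P(0) - 2) + 2) + 18) = (-3 - 15*2)*((((-1 - 1*0) - 2) + 2) + 18) = (-3 - 30)*((((-1 + 0) - 2) + 2) + 18) = -33*(((-1 - 2) + 2) + 18) = -33*((-3 + 2) + 18) = -33*(-1 + 18) = -33*17 = -561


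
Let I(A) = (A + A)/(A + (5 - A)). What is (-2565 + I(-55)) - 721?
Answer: -3308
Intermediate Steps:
I(A) = 2*A/5 (I(A) = (2*A)/5 = (2*A)*(⅕) = 2*A/5)
(-2565 + I(-55)) - 721 = (-2565 + (⅖)*(-55)) - 721 = (-2565 - 22) - 721 = -2587 - 721 = -3308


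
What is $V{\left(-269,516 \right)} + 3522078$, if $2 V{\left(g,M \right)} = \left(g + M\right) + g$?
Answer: $3522067$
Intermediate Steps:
$V{\left(g,M \right)} = g + \frac{M}{2}$ ($V{\left(g,M \right)} = \frac{\left(g + M\right) + g}{2} = \frac{\left(M + g\right) + g}{2} = \frac{M + 2 g}{2} = g + \frac{M}{2}$)
$V{\left(-269,516 \right)} + 3522078 = \left(-269 + \frac{1}{2} \cdot 516\right) + 3522078 = \left(-269 + 258\right) + 3522078 = -11 + 3522078 = 3522067$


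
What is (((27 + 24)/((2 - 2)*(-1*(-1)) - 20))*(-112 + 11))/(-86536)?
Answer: -5151/1730720 ≈ -0.0029762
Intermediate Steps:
(((27 + 24)/((2 - 2)*(-1*(-1)) - 20))*(-112 + 11))/(-86536) = ((51/(0*1 - 20))*(-101))*(-1/86536) = ((51/(0 - 20))*(-101))*(-1/86536) = ((51/(-20))*(-101))*(-1/86536) = ((51*(-1/20))*(-101))*(-1/86536) = -51/20*(-101)*(-1/86536) = (5151/20)*(-1/86536) = -5151/1730720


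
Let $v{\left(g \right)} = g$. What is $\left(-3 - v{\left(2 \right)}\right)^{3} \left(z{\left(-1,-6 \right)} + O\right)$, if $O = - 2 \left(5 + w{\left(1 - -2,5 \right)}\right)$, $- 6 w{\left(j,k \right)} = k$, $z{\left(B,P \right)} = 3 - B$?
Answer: $\frac{1625}{3} \approx 541.67$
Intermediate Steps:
$w{\left(j,k \right)} = - \frac{k}{6}$
$O = - \frac{25}{3}$ ($O = - 2 \left(5 - \frac{5}{6}\right) = \left(-2\right) \frac{25}{6} = - \frac{25}{3} \approx -8.3333$)
$\left(-3 - v{\left(2 \right)}\right)^{3} \left(z{\left(-1,-6 \right)} + O\right) = \left(-3 - 2\right)^{3} \left(\left(3 - -1\right) - \frac{25}{3}\right) = \left(-3 - 2\right)^{3} \left(\left(3 + 1\right) - \frac{25}{3}\right) = \left(-5\right)^{3} \left(4 - \frac{25}{3}\right) = \left(-125\right) \left(- \frac{13}{3}\right) = \frac{1625}{3}$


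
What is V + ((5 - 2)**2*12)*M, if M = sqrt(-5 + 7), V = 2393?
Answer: 2393 + 108*sqrt(2) ≈ 2545.7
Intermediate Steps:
M = sqrt(2) ≈ 1.4142
V + ((5 - 2)**2*12)*M = 2393 + ((5 - 2)**2*12)*sqrt(2) = 2393 + (3**2*12)*sqrt(2) = 2393 + (9*12)*sqrt(2) = 2393 + 108*sqrt(2)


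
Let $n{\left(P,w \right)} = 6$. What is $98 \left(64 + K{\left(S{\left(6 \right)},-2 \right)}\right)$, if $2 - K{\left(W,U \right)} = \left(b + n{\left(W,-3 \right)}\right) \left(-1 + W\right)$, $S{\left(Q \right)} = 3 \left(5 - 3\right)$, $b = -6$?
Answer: $6468$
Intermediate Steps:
$S{\left(Q \right)} = 6$ ($S{\left(Q \right)} = 3 \cdot 2 = 6$)
$K{\left(W,U \right)} = 2$ ($K{\left(W,U \right)} = 2 - \left(-6 + 6\right) \left(-1 + W\right) = 2 - 0 \left(-1 + W\right) = 2 - 0 = 2 + 0 = 2$)
$98 \left(64 + K{\left(S{\left(6 \right)},-2 \right)}\right) = 98 \left(64 + 2\right) = 98 \cdot 66 = 6468$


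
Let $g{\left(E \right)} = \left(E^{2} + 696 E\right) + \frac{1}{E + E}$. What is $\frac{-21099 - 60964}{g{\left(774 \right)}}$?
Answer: $- \frac{127033524}{1761283441} \approx -0.072126$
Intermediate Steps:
$g{\left(E \right)} = E^{2} + \frac{1}{2 E} + 696 E$ ($g{\left(E \right)} = \left(E^{2} + 696 E\right) + \frac{1}{2 E} = E^{2} + \frac{1}{2 E} + 696 E$)
$\frac{-21099 - 60964}{g{\left(774 \right)}} = \frac{-21099 - 60964}{774^{2} + \frac{1}{2 \cdot 774} + 696 \cdot 774} = \frac{-21099 - 60964}{599076 + \frac{1}{2} \cdot \frac{1}{774} + 538704} = - \frac{82063}{599076 + \frac{1}{1548} + 538704} = - \frac{82063}{\frac{1761283441}{1548}} = \left(-82063\right) \frac{1548}{1761283441} = - \frac{127033524}{1761283441}$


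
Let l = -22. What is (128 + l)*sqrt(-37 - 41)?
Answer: 106*I*sqrt(78) ≈ 936.17*I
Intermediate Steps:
(128 + l)*sqrt(-37 - 41) = (128 - 22)*sqrt(-37 - 41) = 106*sqrt(-78) = 106*(I*sqrt(78)) = 106*I*sqrt(78)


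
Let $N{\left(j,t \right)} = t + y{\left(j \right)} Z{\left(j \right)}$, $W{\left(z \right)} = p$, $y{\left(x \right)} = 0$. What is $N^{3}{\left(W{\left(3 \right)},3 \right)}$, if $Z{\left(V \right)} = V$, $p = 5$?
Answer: $27$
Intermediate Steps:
$W{\left(z \right)} = 5$
$N{\left(j,t \right)} = t$ ($N{\left(j,t \right)} = t + 0 j = t + 0 = t$)
$N^{3}{\left(W{\left(3 \right)},3 \right)} = 3^{3} = 27$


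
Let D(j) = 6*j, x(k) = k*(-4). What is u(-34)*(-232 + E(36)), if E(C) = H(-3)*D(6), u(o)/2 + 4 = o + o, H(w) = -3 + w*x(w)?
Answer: 235584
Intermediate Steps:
x(k) = -4*k
H(w) = -3 - 4*w² (H(w) = -3 + w*(-4*w) = -3 - 4*w²)
u(o) = -8 + 4*o (u(o) = -8 + 2*(o + o) = -8 + 2*(2*o) = -8 + 4*o)
E(C) = -1404 (E(C) = (-3 - 4*(-3)²)*(6*6) = (-3 - 4*9)*36 = (-3 - 36)*36 = -39*36 = -1404)
u(-34)*(-232 + E(36)) = (-8 + 4*(-34))*(-232 - 1404) = (-8 - 136)*(-1636) = -144*(-1636) = 235584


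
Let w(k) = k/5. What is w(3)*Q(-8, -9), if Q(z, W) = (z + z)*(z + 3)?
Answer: 48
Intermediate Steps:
w(k) = k/5 (w(k) = k*(⅕) = k/5)
Q(z, W) = 2*z*(3 + z) (Q(z, W) = (2*z)*(3 + z) = 2*z*(3 + z))
w(3)*Q(-8, -9) = ((⅕)*3)*(2*(-8)*(3 - 8)) = 3*(2*(-8)*(-5))/5 = (⅗)*80 = 48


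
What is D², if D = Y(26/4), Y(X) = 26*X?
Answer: 28561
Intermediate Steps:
D = 169 (D = 26*(26/4) = 26*(26*(¼)) = 26*(13/2) = 169)
D² = 169² = 28561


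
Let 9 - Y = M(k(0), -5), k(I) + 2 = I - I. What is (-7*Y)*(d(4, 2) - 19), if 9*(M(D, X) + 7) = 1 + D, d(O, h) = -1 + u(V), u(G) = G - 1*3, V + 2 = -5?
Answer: 10150/3 ≈ 3383.3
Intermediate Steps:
V = -7 (V = -2 - 5 = -7)
u(G) = -3 + G (u(G) = G - 3 = -3 + G)
d(O, h) = -11 (d(O, h) = -1 + (-3 - 7) = -1 - 10 = -11)
k(I) = -2 (k(I) = -2 + (I - I) = -2 + 0 = -2)
M(D, X) = -62/9 + D/9 (M(D, X) = -7 + (1 + D)/9 = -7 + (1/9 + D/9) = -62/9 + D/9)
Y = 145/9 (Y = 9 - (-62/9 + (1/9)*(-2)) = 9 - (-62/9 - 2/9) = 9 - 1*(-64/9) = 9 + 64/9 = 145/9 ≈ 16.111)
(-7*Y)*(d(4, 2) - 19) = (-7*145/9)*(-11 - 19) = -1015/9*(-30) = 10150/3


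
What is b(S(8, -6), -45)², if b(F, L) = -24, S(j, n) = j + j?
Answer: 576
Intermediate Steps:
S(j, n) = 2*j
b(S(8, -6), -45)² = (-24)² = 576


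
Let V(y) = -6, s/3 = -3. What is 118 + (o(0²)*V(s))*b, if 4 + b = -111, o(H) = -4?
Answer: -2642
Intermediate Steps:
s = -9 (s = 3*(-3) = -9)
b = -115 (b = -4 - 111 = -115)
118 + (o(0²)*V(s))*b = 118 - 4*(-6)*(-115) = 118 + 24*(-115) = 118 - 2760 = -2642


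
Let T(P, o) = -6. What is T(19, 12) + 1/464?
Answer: -2783/464 ≈ -5.9978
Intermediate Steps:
T(19, 12) + 1/464 = -6 + 1/464 = -2783/464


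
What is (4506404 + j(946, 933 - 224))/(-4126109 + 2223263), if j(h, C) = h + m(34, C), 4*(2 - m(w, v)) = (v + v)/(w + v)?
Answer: -6697924363/2827629156 ≈ -2.3687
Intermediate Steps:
m(w, v) = 2 - v/(2*(v + w)) (m(w, v) = 2 - (v + v)/(4*(w + v)) = 2 - 2*v/(4*(v + w)) = 2 - v/(2*(v + w)))
j(h, C) = h + (68 + 3*C/2)/(34 + C) (j(h, C) = h + (2*34 + 3*C/2)/(C + 34) = h + (68 + 3*C/2)/(34 + C))
(4506404 + j(946, 933 - 224))/(-4126109 + 2223263) = (4506404 + (68 + 3*(933 - 224)/2 + 946*(34 + (933 - 224)))/(34 + (933 - 224)))/(-4126109 + 2223263) = (4506404 + (68 + (3/2)*709 + 946*(34 + 709))/(34 + 709))/(-1902846) = (4506404 + (68 + 2127/2 + 946*743)/743)*(-1/1902846) = (4506404 + (68 + 2127/2 + 702878)/743)*(-1/1902846) = (4506404 + (1/743)*(1408019/2))*(-1/1902846) = (4506404 + 1408019/1486)*(-1/1902846) = (6697924363/1486)*(-1/1902846) = -6697924363/2827629156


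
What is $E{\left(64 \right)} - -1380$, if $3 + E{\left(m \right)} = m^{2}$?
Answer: $5473$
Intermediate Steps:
$E{\left(m \right)} = -3 + m^{2}$
$E{\left(64 \right)} - -1380 = \left(-3 + 64^{2}\right) - -1380 = \left(-3 + 4096\right) + 1380 = 4093 + 1380 = 5473$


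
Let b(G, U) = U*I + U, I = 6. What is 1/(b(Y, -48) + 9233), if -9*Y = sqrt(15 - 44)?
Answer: 1/8897 ≈ 0.00011240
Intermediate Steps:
Y = -I*sqrt(29)/9 (Y = -sqrt(15 - 44)/9 = -I*sqrt(29)/9 ≈ -0.59835*I)
b(G, U) = 7*U (b(G, U) = U*6 + U = 6*U + U = 7*U)
1/(b(Y, -48) + 9233) = 1/(7*(-48) + 9233) = 1/(-336 + 9233) = 1/8897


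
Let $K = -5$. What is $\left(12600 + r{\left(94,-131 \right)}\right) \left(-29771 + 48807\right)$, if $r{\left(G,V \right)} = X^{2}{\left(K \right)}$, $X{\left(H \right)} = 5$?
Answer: $240329500$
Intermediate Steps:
$r{\left(G,V \right)} = 25$ ($r{\left(G,V \right)} = 5^{2} = 25$)
$\left(12600 + r{\left(94,-131 \right)}\right) \left(-29771 + 48807\right) = \left(12600 + 25\right) \left(-29771 + 48807\right) = 12625 \cdot 19036 = 240329500$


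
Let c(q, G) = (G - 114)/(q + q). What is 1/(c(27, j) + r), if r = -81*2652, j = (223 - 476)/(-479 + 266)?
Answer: -11502/2470791653 ≈ -4.6552e-6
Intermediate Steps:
j = 253/213 (j = -253/(-213) = -253*(-1/213) = 253/213 ≈ 1.1878)
c(q, G) = (-114 + G)/(2*q) (c(q, G) = (-114 + G)/((2*q)) = (-114 + G)*(1/(2*q)) = (-114 + G)/(2*q))
r = -214812
1/(c(27, j) + r) = 1/((½)*(-114 + 253/213)/27 - 214812) = 1/((½)*(1/27)*(-24029/213) - 214812) = 1/(-24029/11502 - 214812) = 1/(-2470791653/11502) = -11502/2470791653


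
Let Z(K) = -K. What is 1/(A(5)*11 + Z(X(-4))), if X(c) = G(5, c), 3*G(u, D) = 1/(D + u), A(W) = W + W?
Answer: 3/329 ≈ 0.0091185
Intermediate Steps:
A(W) = 2*W
G(u, D) = 1/(3*(D + u))
X(c) = 1/(3*(5 + c)) (X(c) = 1/(3*(c + 5)) = 1/(3*(5 + c)))
1/(A(5)*11 + Z(X(-4))) = 1/((2*5)*11 - 1/(3*(5 - 4))) = 1/(10*11 - 1/(3*1)) = 1/(110 - 1/3) = 1/(110 - 1*⅓) = 1/(110 - ⅓) = 1/(329/3) = 3/329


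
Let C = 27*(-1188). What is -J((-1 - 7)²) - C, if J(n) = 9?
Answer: 32067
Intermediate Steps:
C = -32076
-J((-1 - 7)²) - C = -1*9 - 1*(-32076) = -9 + 32076 = 32067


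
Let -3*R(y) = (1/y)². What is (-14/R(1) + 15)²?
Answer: 3249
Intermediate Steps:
R(y) = -1/(3*y²)
(-14/R(1) + 15)² = (-14/((-⅓/1²)) + 15)² = (-14/((-⅓*1)) + 15)² = (-14/(-⅓) + 15)² = (-14*(-3) + 15)² = (42 + 15)² = 57² = 3249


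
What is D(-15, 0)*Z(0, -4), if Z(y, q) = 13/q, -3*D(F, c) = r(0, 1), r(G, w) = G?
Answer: 0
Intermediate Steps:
D(F, c) = 0 (D(F, c) = -⅓*0 = 0)
D(-15, 0)*Z(0, -4) = 0*(13/(-4)) = 0*(13*(-¼)) = 0*(-13/4) = 0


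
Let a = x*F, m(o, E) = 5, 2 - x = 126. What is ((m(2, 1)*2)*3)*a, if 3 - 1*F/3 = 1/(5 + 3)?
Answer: -32085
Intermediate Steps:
x = -124 (x = 2 - 1*126 = 2 - 126 = -124)
F = 69/8 (F = 9 - 3/(5 + 3) = 9 - 3/8 = 69/8 ≈ 8.6250)
a = -2139/2 (a = -124*69/8 = -2139/2 ≈ -1069.5)
((m(2, 1)*2)*3)*a = ((5*2)*3)*(-2139/2) = (10*3)*(-2139/2) = 30*(-2139/2) = -32085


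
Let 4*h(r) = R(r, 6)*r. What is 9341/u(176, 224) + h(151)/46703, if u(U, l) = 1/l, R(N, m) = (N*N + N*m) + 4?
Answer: 390886020169/186812 ≈ 2.0924e+6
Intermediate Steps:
R(N, m) = 4 + N² + N*m (R(N, m) = (N² + N*m) + 4 = 4 + N² + N*m)
h(r) = r*(4 + r² + 6*r)/4 (h(r) = ((4 + r² + r*6)*r)/4 = ((4 + r² + 6*r)*r)/4 = (r*(4 + r² + 6*r))/4 = r*(4 + r² + 6*r)/4)
9341/u(176, 224) + h(151)/46703 = 9341/(1/224) + ((¼)*151*(4 + 151² + 6*151))/46703 = 9341/(1/224) + ((¼)*151*(4 + 22801 + 906))*(1/46703) = 9341*224 + ((¼)*151*23711)*(1/46703) = 2092384 + (3580361/4)*(1/46703) = 2092384 + 3580361/186812 = 390886020169/186812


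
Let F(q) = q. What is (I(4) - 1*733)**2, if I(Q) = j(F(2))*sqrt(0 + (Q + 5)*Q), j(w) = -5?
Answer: 582169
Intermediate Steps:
I(Q) = -5*sqrt(Q*(5 + Q)) (I(Q) = -5*sqrt(0 + (Q + 5)*Q) = -5*sqrt(0 + (5 + Q)*Q) = -5*sqrt(0 + Q*(5 + Q)) = -5*sqrt(Q*(5 + Q)))
(I(4) - 1*733)**2 = (-5*2*sqrt(5 + 4) - 1*733)**2 = (-5*sqrt(4*9) - 733)**2 = (-5*sqrt(36) - 733)**2 = (-5*6 - 733)**2 = (-30 - 733)**2 = (-763)**2 = 582169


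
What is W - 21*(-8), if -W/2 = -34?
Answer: 236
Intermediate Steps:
W = 68 (W = -2*(-34) = 68)
W - 21*(-8) = 68 - 21*(-8) = 68 + 168 = 236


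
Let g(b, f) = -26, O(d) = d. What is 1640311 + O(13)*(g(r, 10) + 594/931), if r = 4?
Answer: 1526822585/931 ≈ 1.6400e+6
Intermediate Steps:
1640311 + O(13)*(g(r, 10) + 594/931) = 1640311 + 13*(-26 + 594/931) = 1640311 + 13*(-23612/931) = 1640311 - 306956/931 = 1526822585/931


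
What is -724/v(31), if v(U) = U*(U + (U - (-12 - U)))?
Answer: -724/3255 ≈ -0.22243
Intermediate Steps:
v(U) = U*(12 + 3*U) (v(U) = U*(U + (U + (12 + U))) = U*(U + (12 + 2*U)) = U*(12 + 3*U))
-724/v(31) = -724*1/(93*(4 + 31)) = -724/(3*31*35) = -724/3255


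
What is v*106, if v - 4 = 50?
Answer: 5724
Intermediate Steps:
v = 54 (v = 4 + 50 = 54)
v*106 = 54*106 = 5724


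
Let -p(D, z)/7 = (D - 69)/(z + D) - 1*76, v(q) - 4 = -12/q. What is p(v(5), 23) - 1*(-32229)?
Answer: 4031962/123 ≈ 32780.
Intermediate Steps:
v(q) = 4 - 12/q
p(D, z) = 532 - 7*(-69 + D)/(D + z) (p(D, z) = -7*((D - 69)/(z + D) - 1*76) = -7*((-69 + D)/(D + z) - 76) = -7*(-76 + (-69 + D)/(D + z)) = 532 - 7*(-69 + D)/(D + z))
p(v(5), 23) - 1*(-32229) = 7*(69 + 75*(4 - 12/5) + 76*23)/((4 - 12/5) + 23) - 1*(-32229) = 7*(69 + 75*(4 - 12*⅕) + 1748)/((4 - 12*⅕) + 23) + 32229 = 7*(69 + 75*(4 - 12/5) + 1748)/((4 - 12/5) + 23) + 32229 = 7*(69 + 75*(8/5) + 1748)/(8/5 + 23) + 32229 = 7*(69 + 120 + 1748)/(123/5) + 32229 = 7*(5/123)*1937 + 32229 = 67795/123 + 32229 = 4031962/123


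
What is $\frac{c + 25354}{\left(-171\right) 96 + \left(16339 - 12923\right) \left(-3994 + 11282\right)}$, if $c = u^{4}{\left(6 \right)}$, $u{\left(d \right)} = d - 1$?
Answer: $\frac{25979}{24879392} \approx 0.0010442$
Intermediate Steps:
$u{\left(d \right)} = -1 + d$
$c = 625$ ($c = \left(-1 + 6\right)^{4} = 5^{4} = 625$)
$\frac{c + 25354}{\left(-171\right) 96 + \left(16339 - 12923\right) \left(-3994 + 11282\right)} = \frac{625 + 25354}{\left(-171\right) 96 + \left(16339 - 12923\right) \left(-3994 + 11282\right)} = \frac{25979}{-16416 + 3416 \cdot 7288} = \frac{25979}{-16416 + 24895808} = \frac{25979}{24879392}$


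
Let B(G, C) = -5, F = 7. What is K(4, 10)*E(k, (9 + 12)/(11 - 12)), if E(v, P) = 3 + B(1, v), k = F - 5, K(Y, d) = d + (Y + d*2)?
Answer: -68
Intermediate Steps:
K(Y, d) = Y + 3*d (K(Y, d) = d + (Y + 2*d) = Y + 3*d)
k = 2 (k = 7 - 5 = 2)
E(v, P) = -2 (E(v, P) = 3 - 5 = -2)
K(4, 10)*E(k, (9 + 12)/(11 - 12)) = (4 + 3*10)*(-2) = (4 + 30)*(-2) = 34*(-2) = -68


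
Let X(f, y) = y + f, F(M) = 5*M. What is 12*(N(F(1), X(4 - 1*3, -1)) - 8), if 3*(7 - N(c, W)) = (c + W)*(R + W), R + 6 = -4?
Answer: 188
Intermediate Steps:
R = -10 (R = -6 - 4 = -10)
X(f, y) = f + y
N(c, W) = 7 - (-10 + W)*(W + c)/3 (N(c, W) = 7 - (c + W)*(-10 + W)/3 = 7 - (W + c)*(-10 + W)/3 = 7 - (-10 + W)*(W + c)/3)
12*(N(F(1), X(4 - 1*3, -1)) - 8) = 12*((7 - ((4 - 1*3) - 1)²/3 + 10*((4 - 1*3) - 1)/3 + 10*(5*1)/3 - ((4 - 1*3) - 1)*5*1/3) - 8) = 12*((7 - ((4 - 3) - 1)²/3 + 10*((4 - 3) - 1)/3 + (10/3)*5 - ⅓*((4 - 3) - 1)*5) - 8) = 12*((7 - (1 - 1)²/3 + 10*(1 - 1)/3 + 50/3 - ⅓*(1 - 1)*5) - 8) = 12*((7 - ⅓*0² + (10/3)*0 + 50/3 - ⅓*0*5) - 8) = 12*((7 - ⅓*0 + 0 + 50/3 + 0) - 8) = 12*((7 + 0 + 0 + 50/3 + 0) - 8) = 12*(71/3 - 8) = 12*(47/3) = 188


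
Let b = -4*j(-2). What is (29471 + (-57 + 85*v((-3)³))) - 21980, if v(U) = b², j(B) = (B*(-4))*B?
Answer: 355594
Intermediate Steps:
j(B) = -4*B² (j(B) = (-4*B)*B = -4*B²)
b = 64 (b = -(-16)*(-2)² = -(-16)*4 = -4*(-16) = 64)
v(U) = 4096 (v(U) = 64² = 4096)
(29471 + (-57 + 85*v((-3)³))) - 21980 = (29471 + (-57 + 85*4096)) - 21980 = (29471 + (-57 + 348160)) - 21980 = (29471 + 348103) - 21980 = 377574 - 21980 = 355594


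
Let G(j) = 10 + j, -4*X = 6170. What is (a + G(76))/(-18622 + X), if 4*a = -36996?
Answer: 18326/40329 ≈ 0.45441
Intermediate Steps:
X = -3085/2 (X = -¼*6170 = -3085/2 ≈ -1542.5)
a = -9249 (a = (¼)*(-36996) = -9249)
(a + G(76))/(-18622 + X) = (-9249 + (10 + 76))/(-18622 - 3085/2) = (-9249 + 86)/(-40329/2) = -9163*(-2/40329) = 18326/40329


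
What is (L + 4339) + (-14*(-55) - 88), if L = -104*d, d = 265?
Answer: -22539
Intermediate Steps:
L = -27560 (L = -104*265 = -27560)
(L + 4339) + (-14*(-55) - 88) = (-27560 + 4339) + (-14*(-55) - 88) = -23221 + (770 - 88) = -23221 + 682 = -22539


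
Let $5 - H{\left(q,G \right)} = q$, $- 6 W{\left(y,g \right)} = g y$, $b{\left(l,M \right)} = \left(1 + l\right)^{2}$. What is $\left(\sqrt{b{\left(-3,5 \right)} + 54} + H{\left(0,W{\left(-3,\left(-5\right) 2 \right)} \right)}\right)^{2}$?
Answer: $\left(5 + \sqrt{58}\right)^{2} \approx 159.16$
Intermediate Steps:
$W{\left(y,g \right)} = - \frac{g y}{6}$
$H{\left(q,G \right)} = 5 - q$
$\left(\sqrt{b{\left(-3,5 \right)} + 54} + H{\left(0,W{\left(-3,\left(-5\right) 2 \right)} \right)}\right)^{2} = \left(\sqrt{\left(1 - 3\right)^{2} + 54} + \left(5 - 0\right)\right)^{2} = \left(\sqrt{\left(-2\right)^{2} + 54} + \left(5 + 0\right)\right)^{2} = \left(\sqrt{4 + 54} + 5\right)^{2} = \left(\sqrt{58} + 5\right)^{2} = \left(5 + \sqrt{58}\right)^{2}$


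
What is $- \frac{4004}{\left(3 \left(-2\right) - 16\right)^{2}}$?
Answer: $- \frac{91}{11} \approx -8.2727$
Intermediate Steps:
$- \frac{4004}{\left(3 \left(-2\right) - 16\right)^{2}} = - \frac{4004}{\left(-6 - 16\right)^{2}} = - \frac{4004}{\left(-22\right)^{2}} = - \frac{4004}{484} = \left(-4004\right) \frac{1}{484} = - \frac{91}{11}$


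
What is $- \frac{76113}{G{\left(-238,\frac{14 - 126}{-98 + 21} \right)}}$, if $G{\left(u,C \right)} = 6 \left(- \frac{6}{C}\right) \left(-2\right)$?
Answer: $- \frac{16914}{11} \approx -1537.6$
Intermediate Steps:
$G{\left(u,C \right)} = \frac{72}{C}$ ($G{\left(u,C \right)} = - \frac{36}{C} \left(-2\right) = \frac{72}{C}$)
$- \frac{76113}{G{\left(-238,\frac{14 - 126}{-98 + 21} \right)}} = - \frac{76113}{72 \frac{1}{\left(14 - 126\right) \frac{1}{-98 + 21}}} = - \frac{76113}{72 \frac{1}{\left(-112\right) \frac{1}{-77}}} = - \frac{76113}{72 \frac{1}{\left(-112\right) \left(- \frac{1}{77}\right)}} = - \frac{76113}{72 \frac{1}{\frac{16}{11}}} = - \frac{76113}{72 \cdot \frac{11}{16}} = - \frac{76113}{\frac{99}{2}} = \left(-76113\right) \frac{2}{99} = - \frac{16914}{11}$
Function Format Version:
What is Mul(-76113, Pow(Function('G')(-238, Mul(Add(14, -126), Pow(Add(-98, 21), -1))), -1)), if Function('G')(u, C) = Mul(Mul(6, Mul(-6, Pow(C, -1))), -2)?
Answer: Rational(-16914, 11) ≈ -1537.6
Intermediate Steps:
Function('G')(u, C) = Mul(72, Pow(C, -1)) (Function('G')(u, C) = Mul(Mul(-36, Pow(C, -1)), -2) = Mul(72, Pow(C, -1)))
Mul(-76113, Pow(Function('G')(-238, Mul(Add(14, -126), Pow(Add(-98, 21), -1))), -1)) = Mul(-76113, Pow(Mul(72, Pow(Mul(Add(14, -126), Pow(Add(-98, 21), -1)), -1)), -1)) = Mul(-76113, Pow(Mul(72, Pow(Mul(-112, Pow(-77, -1)), -1)), -1)) = Mul(-76113, Pow(Mul(72, Pow(Mul(-112, Rational(-1, 77)), -1)), -1)) = Mul(-76113, Pow(Mul(72, Pow(Rational(16, 11), -1)), -1)) = Mul(-76113, Pow(Mul(72, Rational(11, 16)), -1)) = Mul(-76113, Pow(Rational(99, 2), -1)) = Mul(-76113, Rational(2, 99)) = Rational(-16914, 11)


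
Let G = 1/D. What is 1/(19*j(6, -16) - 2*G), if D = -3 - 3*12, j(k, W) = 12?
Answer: 39/8894 ≈ 0.0043850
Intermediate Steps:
D = -39 (D = -3 - 36 = -39)
G = -1/39 (G = 1/(-39) = -1/39 ≈ -0.025641)
1/(19*j(6, -16) - 2*G) = 1/(19*12 - 2*(-1/39)) = 1/(228 + 2/39) = 1/(8894/39) = 39/8894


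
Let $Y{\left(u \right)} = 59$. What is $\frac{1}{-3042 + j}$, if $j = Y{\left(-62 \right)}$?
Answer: $- \frac{1}{2983} \approx -0.00033523$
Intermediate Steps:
$j = 59$
$\frac{1}{-3042 + j} = \frac{1}{-3042 + 59} = \frac{1}{-2983} = - \frac{1}{2983}$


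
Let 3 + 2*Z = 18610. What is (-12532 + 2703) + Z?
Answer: -1051/2 ≈ -525.50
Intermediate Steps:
Z = 18607/2 (Z = -3/2 + (½)*18610 = -3/2 + 9305 = 18607/2 ≈ 9303.5)
(-12532 + 2703) + Z = (-12532 + 2703) + 18607/2 = -9829 + 18607/2 = -1051/2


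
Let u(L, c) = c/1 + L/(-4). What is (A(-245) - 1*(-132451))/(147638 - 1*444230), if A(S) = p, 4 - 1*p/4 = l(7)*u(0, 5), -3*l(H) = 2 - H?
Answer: -397301/889776 ≈ -0.44652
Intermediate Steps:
u(L, c) = c - L/4 (u(L, c) = c*1 + L*(-¼) = c - L/4)
l(H) = -⅔ + H/3 (l(H) = -(2 - H)/3 = -⅔ + H/3)
p = -52/3 (p = 16 - 4*(-⅔ + (⅓)*7)*(5 - ¼*0) = 16 - 4*(-⅔ + 7/3)*(5 + 0) = 16 - 20*5/3 = 16 - 4*25/3 = 16 - 100/3 = -52/3 ≈ -17.333)
A(S) = -52/3
(A(-245) - 1*(-132451))/(147638 - 1*444230) = (-52/3 - 1*(-132451))/(147638 - 1*444230) = (-52/3 + 132451)/(147638 - 444230) = (397301/3)/(-296592) = (397301/3)*(-1/296592) = -397301/889776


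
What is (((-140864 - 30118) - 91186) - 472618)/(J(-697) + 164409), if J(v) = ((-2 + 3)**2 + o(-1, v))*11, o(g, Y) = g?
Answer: -734786/164409 ≈ -4.4693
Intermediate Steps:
J(v) = 0 (J(v) = ((-2 + 3)**2 - 1)*11 = (1**2 - 1)*11 = (1 - 1)*11 = 0*11 = 0)
(((-140864 - 30118) - 91186) - 472618)/(J(-697) + 164409) = (((-140864 - 30118) - 91186) - 472618)/(0 + 164409) = ((-170982 - 91186) - 472618)/164409 = (-262168 - 472618)*(1/164409) = -734786*1/164409 = -734786/164409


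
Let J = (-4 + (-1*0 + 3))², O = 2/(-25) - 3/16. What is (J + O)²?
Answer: 85849/160000 ≈ 0.53656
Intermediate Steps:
O = -107/400 (O = 2*(-1/25) - 3*1/16 = -2/25 - 3/16 = -107/400 ≈ -0.26750)
J = 1 (J = (-4 + (0 + 3))² = (-4 + 3)² = (-1)² = 1)
(J + O)² = (1 - 107/400)² = (293/400)² = 85849/160000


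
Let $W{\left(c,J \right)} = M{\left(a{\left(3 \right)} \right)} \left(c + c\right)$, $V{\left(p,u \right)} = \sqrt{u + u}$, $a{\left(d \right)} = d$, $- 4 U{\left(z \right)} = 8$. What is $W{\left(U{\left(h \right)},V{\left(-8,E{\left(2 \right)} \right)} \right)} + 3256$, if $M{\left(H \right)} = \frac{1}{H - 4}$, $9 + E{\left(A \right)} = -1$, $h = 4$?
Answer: $3260$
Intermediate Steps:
$E{\left(A \right)} = -10$ ($E{\left(A \right)} = -9 - 1 = -10$)
$U{\left(z \right)} = -2$ ($U{\left(z \right)} = \left(- \frac{1}{4}\right) 8 = -2$)
$M{\left(H \right)} = \frac{1}{-4 + H}$
$V{\left(p,u \right)} = \sqrt{2} \sqrt{u}$ ($V{\left(p,u \right)} = \sqrt{2 u} = \sqrt{2} \sqrt{u}$)
$W{\left(c,J \right)} = - 2 c$ ($W{\left(c,J \right)} = \frac{c + c}{-4 + 3} = \frac{2 c}{-1} = - 2 c$)
$W{\left(U{\left(h \right)},V{\left(-8,E{\left(2 \right)} \right)} \right)} + 3256 = \left(-2\right) \left(-2\right) + 3256 = 4 + 3256 = 3260$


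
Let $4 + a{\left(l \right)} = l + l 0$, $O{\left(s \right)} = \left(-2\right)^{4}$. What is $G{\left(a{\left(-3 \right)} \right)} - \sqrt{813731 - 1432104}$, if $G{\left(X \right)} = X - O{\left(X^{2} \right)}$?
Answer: $-23 - i \sqrt{618373} \approx -23.0 - 786.37 i$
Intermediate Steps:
$O{\left(s \right)} = 16$
$a{\left(l \right)} = -4 + l$ ($a{\left(l \right)} = -4 + \left(l + l 0\right) = -4 + \left(l + 0\right) = -4 + l$)
$G{\left(X \right)} = -16 + X$ ($G{\left(X \right)} = X - 16 = -16 + X$)
$G{\left(a{\left(-3 \right)} \right)} - \sqrt{813731 - 1432104} = \left(-16 - 7\right) - \sqrt{813731 - 1432104} = \left(-16 - 7\right) - \sqrt{-618373} = -23 - i \sqrt{618373}$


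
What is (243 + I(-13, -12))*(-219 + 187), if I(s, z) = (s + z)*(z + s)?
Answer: -27776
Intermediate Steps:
I(s, z) = (s + z)**2 (I(s, z) = (s + z)*(s + z) = (s + z)**2)
(243 + I(-13, -12))*(-219 + 187) = (243 + (-13 - 12)**2)*(-219 + 187) = (243 + (-25)**2)*(-32) = (243 + 625)*(-32) = 868*(-32) = -27776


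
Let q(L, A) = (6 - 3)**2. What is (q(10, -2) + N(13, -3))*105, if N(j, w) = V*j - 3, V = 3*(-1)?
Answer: -3465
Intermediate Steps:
V = -3
N(j, w) = -3 - 3*j (N(j, w) = -3*j - 3 = -3 - 3*j)
q(L, A) = 9 (q(L, A) = 3**2 = 9)
(q(10, -2) + N(13, -3))*105 = (9 + (-3 - 3*13))*105 = (9 + (-3 - 39))*105 = (9 - 42)*105 = -33*105 = -3465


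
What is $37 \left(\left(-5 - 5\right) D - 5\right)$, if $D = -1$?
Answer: $185$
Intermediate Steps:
$37 \left(\left(-5 - 5\right) D - 5\right) = 37 \left(\left(-5 - 5\right) \left(-1\right) - 5\right) = 37 \left(\left(-10\right) \left(-1\right) - 5\right) = 37 \left(10 - 5\right) = 37 \cdot 5 = 185$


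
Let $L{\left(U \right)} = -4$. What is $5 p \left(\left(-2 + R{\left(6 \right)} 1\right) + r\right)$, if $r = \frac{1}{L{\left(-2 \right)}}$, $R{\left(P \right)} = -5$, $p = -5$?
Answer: $\frac{725}{4} \approx 181.25$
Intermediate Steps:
$r = - \frac{1}{4}$ ($r = \frac{1}{-4} = - \frac{1}{4} \approx -0.25$)
$5 p \left(\left(-2 + R{\left(6 \right)} 1\right) + r\right) = 5 \left(-5\right) \left(\left(-2 - 5\right) - \frac{1}{4}\right) = - 25 \left(\left(-2 - 5\right) - \frac{1}{4}\right) = - 25 \left(-7 - \frac{1}{4}\right) = \left(-25\right) \left(- \frac{29}{4}\right) = \frac{725}{4}$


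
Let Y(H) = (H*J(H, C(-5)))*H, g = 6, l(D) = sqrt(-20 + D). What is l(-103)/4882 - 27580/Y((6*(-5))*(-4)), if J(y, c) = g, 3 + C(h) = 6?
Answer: -1379/4320 + I*sqrt(123)/4882 ≈ -0.31921 + 0.0022717*I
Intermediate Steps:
C(h) = 3 (C(h) = -3 + 6 = 3)
J(y, c) = 6
Y(H) = 6*H**2 (Y(H) = (H*6)*H = (6*H)*H = 6*H**2)
l(-103)/4882 - 27580/Y((6*(-5))*(-4)) = sqrt(-20 - 103)/4882 - 27580/(6*((6*(-5))*(-4))**2) = sqrt(-123)*(1/4882) - 27580/(6*(-30*(-4))**2) = (I*sqrt(123))*(1/4882) - 27580/(6*120**2) = I*sqrt(123)/4882 - 27580/(6*14400) = I*sqrt(123)/4882 - 27580/86400 = I*sqrt(123)/4882 - 27580*1/86400 = I*sqrt(123)/4882 - 1379/4320 = -1379/4320 + I*sqrt(123)/4882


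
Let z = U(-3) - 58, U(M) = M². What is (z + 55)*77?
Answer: 462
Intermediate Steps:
z = -49 (z = (-3)² - 58 = 9 - 58 = -49)
(z + 55)*77 = (-49 + 55)*77 = 6*77 = 462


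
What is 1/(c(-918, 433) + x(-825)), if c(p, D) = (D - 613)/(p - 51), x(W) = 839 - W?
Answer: 323/537532 ≈ 0.00060089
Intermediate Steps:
c(p, D) = (-613 + D)/(-51 + p)
1/(c(-918, 433) + x(-825)) = 1/((-613 + 433)/(-51 - 918) + (839 - 1*(-825))) = 1/(-180/(-969) + (839 + 825)) = 1/(-1/969*(-180) + 1664) = 1/(60/323 + 1664) = 1/(537532/323) = 323/537532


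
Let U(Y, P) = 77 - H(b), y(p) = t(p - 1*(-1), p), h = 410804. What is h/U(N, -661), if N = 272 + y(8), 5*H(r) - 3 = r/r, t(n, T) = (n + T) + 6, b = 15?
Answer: 2054020/381 ≈ 5391.1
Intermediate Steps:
t(n, T) = 6 + T + n (t(n, T) = (T + n) + 6 = 6 + T + n)
y(p) = 7 + 2*p (y(p) = 6 + p + (p - 1*(-1)) = 6 + p + (p + 1) = 6 + p + (1 + p) = 7 + 2*p)
H(r) = ⅘ (H(r) = ⅗ + (r/r)/5 = ⅗ + (⅕)*1 = ⅗ + ⅕ = ⅘)
N = 295 (N = 272 + (7 + 2*8) = 272 + (7 + 16) = 272 + 23 = 295)
U(Y, P) = 381/5 (U(Y, P) = 77 - 1*⅘ = 77 - ⅘ = 381/5)
h/U(N, -661) = 410804/(381/5) = 410804*(5/381) = 2054020/381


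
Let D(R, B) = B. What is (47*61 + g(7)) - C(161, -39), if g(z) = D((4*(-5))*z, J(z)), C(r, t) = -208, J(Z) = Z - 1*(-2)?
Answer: 3084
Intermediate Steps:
J(Z) = 2 + Z (J(Z) = Z + 2 = 2 + Z)
g(z) = 2 + z
(47*61 + g(7)) - C(161, -39) = (47*61 + (2 + 7)) - 1*(-208) = (2867 + 9) + 208 = 2876 + 208 = 3084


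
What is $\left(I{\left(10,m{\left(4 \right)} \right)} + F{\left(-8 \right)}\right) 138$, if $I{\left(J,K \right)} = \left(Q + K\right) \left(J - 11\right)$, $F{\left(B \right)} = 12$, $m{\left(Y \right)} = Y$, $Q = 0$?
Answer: $1104$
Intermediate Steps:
$I{\left(J,K \right)} = K \left(-11 + J\right)$ ($I{\left(J,K \right)} = \left(0 + K\right) \left(J - 11\right) = K \left(-11 + J\right)$)
$\left(I{\left(10,m{\left(4 \right)} \right)} + F{\left(-8 \right)}\right) 138 = \left(4 \left(-11 + 10\right) + 12\right) 138 = \left(4 \left(-1\right) + 12\right) 138 = \left(-4 + 12\right) 138 = 8 \cdot 138 = 1104$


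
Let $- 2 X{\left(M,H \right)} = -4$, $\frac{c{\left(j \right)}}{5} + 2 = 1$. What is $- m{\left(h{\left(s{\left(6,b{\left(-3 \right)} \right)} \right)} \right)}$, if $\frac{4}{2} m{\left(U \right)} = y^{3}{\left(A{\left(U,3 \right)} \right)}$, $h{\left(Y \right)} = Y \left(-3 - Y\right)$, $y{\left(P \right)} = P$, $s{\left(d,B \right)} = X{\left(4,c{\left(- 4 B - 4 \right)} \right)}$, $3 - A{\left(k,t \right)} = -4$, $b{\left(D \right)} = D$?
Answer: $- \frac{343}{2} \approx -171.5$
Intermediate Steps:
$A{\left(k,t \right)} = 7$ ($A{\left(k,t \right)} = 3 - -4 = 3 + 4 = 7$)
$c{\left(j \right)} = -5$ ($c{\left(j \right)} = -10 + 5 \cdot 1 = -10 + 5 = -5$)
$X{\left(M,H \right)} = 2$ ($X{\left(M,H \right)} = \left(- \frac{1}{2}\right) \left(-4\right) = 2$)
$s{\left(d,B \right)} = 2$
$m{\left(U \right)} = \frac{343}{2}$ ($m{\left(U \right)} = \frac{7^{3}}{2} = \frac{1}{2} \cdot 343 = \frac{343}{2}$)
$- m{\left(h{\left(s{\left(6,b{\left(-3 \right)} \right)} \right)} \right)} = \left(-1\right) \frac{343}{2} = - \frac{343}{2}$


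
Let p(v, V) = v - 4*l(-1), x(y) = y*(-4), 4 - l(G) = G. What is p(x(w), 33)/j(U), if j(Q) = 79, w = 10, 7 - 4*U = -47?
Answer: -60/79 ≈ -0.75949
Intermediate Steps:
U = 27/2 (U = 7/4 - ¼*(-47) = 7/4 + 47/4 = 27/2 ≈ 13.500)
l(G) = 4 - G
x(y) = -4*y
p(v, V) = -20 + v (p(v, V) = v - 4*(4 - 1*(-1)) = v - 4*(4 + 1) = v - 4*5 = v - 20 = -20 + v)
p(x(w), 33)/j(U) = (-20 - 4*10)/79 = (-20 - 40)*(1/79) = -60*1/79 = -60/79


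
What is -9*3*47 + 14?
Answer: -1255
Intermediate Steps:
-9*3*47 + 14 = -27*47 + 14 = -1269 + 14 = -1255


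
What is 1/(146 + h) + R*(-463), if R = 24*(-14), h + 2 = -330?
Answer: 28935647/186 ≈ 1.5557e+5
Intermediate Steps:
h = -332 (h = -2 - 330 = -332)
R = -336
1/(146 + h) + R*(-463) = 1/(146 - 332) - 336*(-463) = 1/(-186) + 155568 = -1/186 + 155568 = 28935647/186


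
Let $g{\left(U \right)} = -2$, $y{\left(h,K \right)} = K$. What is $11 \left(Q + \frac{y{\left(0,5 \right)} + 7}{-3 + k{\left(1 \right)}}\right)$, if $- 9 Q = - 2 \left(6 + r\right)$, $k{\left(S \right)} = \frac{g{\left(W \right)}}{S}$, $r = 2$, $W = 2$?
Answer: $- \frac{308}{45} \approx -6.8444$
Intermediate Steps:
$k{\left(S \right)} = - \frac{2}{S}$
$Q = \frac{16}{9}$ ($Q = - \frac{\left(-2\right) \left(6 + 2\right)}{9} = - \frac{\left(-2\right) 8}{9} = \left(- \frac{1}{9}\right) \left(-16\right) = \frac{16}{9} \approx 1.7778$)
$11 \left(Q + \frac{y{\left(0,5 \right)} + 7}{-3 + k{\left(1 \right)}}\right) = 11 \left(\frac{16}{9} + \frac{5 + 7}{-3 - \frac{2}{1}}\right) = 11 \left(\frac{16}{9} + \frac{12}{-3 - 2}\right) = 11 \left(\frac{16}{9} + \frac{12}{-5}\right) = 11 \left(\frac{16}{9} + 12 \left(- \frac{1}{5}\right)\right) = 11 \left(\frac{16}{9} - \frac{12}{5}\right) = 11 \left(- \frac{28}{45}\right) = - \frac{308}{45}$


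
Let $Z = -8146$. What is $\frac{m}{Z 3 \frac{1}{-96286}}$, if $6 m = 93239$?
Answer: $\frac{4488805177}{73314} \approx 61227.0$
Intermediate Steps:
$m = \frac{93239}{6}$ ($m = \frac{1}{6} \cdot 93239 = \frac{93239}{6} \approx 15540.0$)
$\frac{m}{Z 3 \frac{1}{-96286}} = \frac{93239}{6 \frac{\left(-8146\right) 3}{-96286}} = \frac{93239}{6 \left(\left(-24438\right) \left(- \frac{1}{96286}\right)\right)} = \frac{93239}{6 \cdot \frac{12219}{48143}} = \frac{93239}{6} \cdot \frac{48143}{12219} = \frac{4488805177}{73314}$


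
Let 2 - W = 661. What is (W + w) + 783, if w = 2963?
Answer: 3087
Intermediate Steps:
W = -659 (W = 2 - 1*661 = 2 - 661 = -659)
(W + w) + 783 = (-659 + 2963) + 783 = 2304 + 783 = 3087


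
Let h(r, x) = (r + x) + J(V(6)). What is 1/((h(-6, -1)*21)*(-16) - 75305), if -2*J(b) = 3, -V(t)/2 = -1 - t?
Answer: -1/72449 ≈ -1.3803e-5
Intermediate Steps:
V(t) = 2 + 2*t (V(t) = -2*(-1 - t) = 2 + 2*t)
J(b) = -3/2 (J(b) = -½*3 = -3/2)
h(r, x) = -3/2 + r + x (h(r, x) = (r + x) - 3/2 = -3/2 + r + x)
1/((h(-6, -1)*21)*(-16) - 75305) = 1/(((-3/2 - 6 - 1)*21)*(-16) - 75305) = 1/(-17/2*21*(-16) - 75305) = 1/(-357/2*(-16) - 75305) = 1/(2856 - 75305) = 1/(-72449) = -1/72449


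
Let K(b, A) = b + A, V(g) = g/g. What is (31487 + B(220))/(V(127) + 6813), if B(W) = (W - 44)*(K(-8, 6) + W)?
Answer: 69855/6814 ≈ 10.252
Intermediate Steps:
V(g) = 1
K(b, A) = A + b
B(W) = (-44 + W)*(-2 + W) (B(W) = (W - 44)*((6 - 8) + W) = (-44 + W)*(-2 + W))
(31487 + B(220))/(V(127) + 6813) = (31487 + (88 + 220² - 46*220))/(1 + 6813) = (31487 + (88 + 48400 - 10120))/6814 = (31487 + 38368)*(1/6814) = 69855*(1/6814) = 69855/6814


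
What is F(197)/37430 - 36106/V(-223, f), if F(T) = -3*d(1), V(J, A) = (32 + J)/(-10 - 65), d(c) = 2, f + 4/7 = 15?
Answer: -50679284823/3574565 ≈ -14178.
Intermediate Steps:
f = 101/7 (f = -4/7 + 15 = 101/7 ≈ 14.429)
V(J, A) = -32/75 - J/75 (V(J, A) = (32 + J)/(-75) = (32 + J)*(-1/75) = -32/75 - J/75)
F(T) = -6 (F(T) = -3*2 = -6)
F(197)/37430 - 36106/V(-223, f) = -6/37430 - 36106/(-32/75 - 1/75*(-223)) = -6*1/37430 - 36106/(-32/75 + 223/75) = -3/18715 - 36106/191/75 = -3/18715 - 36106*75/191 = -3/18715 - 2707950/191 = -50679284823/3574565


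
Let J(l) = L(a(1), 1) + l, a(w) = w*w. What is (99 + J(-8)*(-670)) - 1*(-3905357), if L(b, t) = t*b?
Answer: 3910146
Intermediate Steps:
a(w) = w**2
L(b, t) = b*t
J(l) = 1 + l (J(l) = 1**2*1 + l = 1*1 + l = 1 + l)
(99 + J(-8)*(-670)) - 1*(-3905357) = (99 + (1 - 8)*(-670)) - 1*(-3905357) = (99 - 7*(-670)) + 3905357 = (99 + 4690) + 3905357 = 4789 + 3905357 = 3910146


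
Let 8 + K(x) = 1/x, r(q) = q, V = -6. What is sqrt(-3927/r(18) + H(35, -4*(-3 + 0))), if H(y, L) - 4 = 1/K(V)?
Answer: 251*I*sqrt(6)/42 ≈ 14.639*I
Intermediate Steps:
K(x) = -8 + 1/x
H(y, L) = 190/49 (H(y, L) = 4 + 1/(-8 + 1/(-6)) = 4 + 1/(-8 - 1/6) = 4 + 1/(-49/6) = 4 - 6/49 = 190/49)
sqrt(-3927/r(18) + H(35, -4*(-3 + 0))) = sqrt(-3927/18 + 190/49) = sqrt(-3927*1/18 + 190/49) = sqrt(-1309/6 + 190/49) = sqrt(-63001/294) = 251*I*sqrt(6)/42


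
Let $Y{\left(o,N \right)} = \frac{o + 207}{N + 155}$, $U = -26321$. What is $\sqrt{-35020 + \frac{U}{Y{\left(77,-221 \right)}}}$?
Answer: $\frac{i \sqrt{582803074}}{142} \approx 170.01 i$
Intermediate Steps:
$Y{\left(o,N \right)} = \frac{207 + o}{155 + N}$
$\sqrt{-35020 + \frac{U}{Y{\left(77,-221 \right)}}} = \sqrt{-35020 - \frac{26321}{\frac{1}{155 - 221} \left(207 + 77\right)}} = \sqrt{-35020 - \frac{26321}{\frac{1}{-66} \cdot 284}} = \sqrt{-35020 - \frac{26321}{\left(- \frac{1}{66}\right) 284}} = \sqrt{-35020 - \frac{26321}{- \frac{142}{33}}} = \sqrt{-35020 - - \frac{868593}{142}} = \sqrt{-35020 + \frac{868593}{142}} = \sqrt{- \frac{4104247}{142}} = \frac{i \sqrt{582803074}}{142}$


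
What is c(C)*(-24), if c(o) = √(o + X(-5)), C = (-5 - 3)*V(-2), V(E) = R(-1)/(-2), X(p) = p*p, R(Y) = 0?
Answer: -120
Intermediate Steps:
X(p) = p²
V(E) = 0 (V(E) = 0/(-2) = 0*(-½) = 0)
C = 0 (C = (-5 - 3)*0 = -8*0 = 0)
c(o) = √(25 + o) (c(o) = √(o + (-5)²) = √(o + 25) = √(25 + o))
c(C)*(-24) = √(25 + 0)*(-24) = √25*(-24) = 5*(-24) = -120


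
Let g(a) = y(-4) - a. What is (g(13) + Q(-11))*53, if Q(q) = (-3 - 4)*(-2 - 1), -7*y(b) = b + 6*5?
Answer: 1590/7 ≈ 227.14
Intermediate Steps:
y(b) = -30/7 - b/7 (y(b) = -(b + 6*5)/7 = -(b + 30)/7 = -(30 + b)/7 = -30/7 - b/7)
Q(q) = 21 (Q(q) = -7*(-3) = 21)
g(a) = -26/7 - a (g(a) = (-30/7 - 1/7*(-4)) - a = (-30/7 + 4/7) - a = -26/7 - a)
(g(13) + Q(-11))*53 = ((-26/7 - 1*13) + 21)*53 = ((-26/7 - 13) + 21)*53 = (-117/7 + 21)*53 = (30/7)*53 = 1590/7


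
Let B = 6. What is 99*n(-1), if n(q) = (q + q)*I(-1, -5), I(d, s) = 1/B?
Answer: -33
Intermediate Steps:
I(d, s) = ⅙ (I(d, s) = 1/6 = ⅙)
n(q) = q/3 (n(q) = (q + q)*(⅙) = (2*q)*(⅙) = q/3)
99*n(-1) = 99*((⅓)*(-1)) = 99*(-⅓) = -33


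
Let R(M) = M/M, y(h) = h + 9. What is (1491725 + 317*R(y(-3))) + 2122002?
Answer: 3614044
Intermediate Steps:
y(h) = 9 + h
R(M) = 1
(1491725 + 317*R(y(-3))) + 2122002 = (1491725 + 317*1) + 2122002 = (1491725 + 317) + 2122002 = 1492042 + 2122002 = 3614044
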